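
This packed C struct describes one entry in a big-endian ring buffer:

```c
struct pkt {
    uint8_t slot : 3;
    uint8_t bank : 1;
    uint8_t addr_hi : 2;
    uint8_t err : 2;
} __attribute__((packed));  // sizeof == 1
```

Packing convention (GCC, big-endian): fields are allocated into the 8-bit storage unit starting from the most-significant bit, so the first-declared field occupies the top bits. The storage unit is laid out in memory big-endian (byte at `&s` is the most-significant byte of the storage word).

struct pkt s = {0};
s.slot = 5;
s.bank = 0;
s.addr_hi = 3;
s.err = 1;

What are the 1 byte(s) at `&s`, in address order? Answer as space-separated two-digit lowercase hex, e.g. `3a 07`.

[5+:3] slot=5 & 0x7 = 0x5; word=0xa0
[4+:1] bank=0 & 0x1 = 0x0; word=0xa0
[2+:2] addr_hi=3 & 0x3 = 0x3; word=0xac
[0+:2] err=1 & 0x3 = 0x1; word=0xad
word = 0xad → big-endian bytes:
  [0]=0xad

ad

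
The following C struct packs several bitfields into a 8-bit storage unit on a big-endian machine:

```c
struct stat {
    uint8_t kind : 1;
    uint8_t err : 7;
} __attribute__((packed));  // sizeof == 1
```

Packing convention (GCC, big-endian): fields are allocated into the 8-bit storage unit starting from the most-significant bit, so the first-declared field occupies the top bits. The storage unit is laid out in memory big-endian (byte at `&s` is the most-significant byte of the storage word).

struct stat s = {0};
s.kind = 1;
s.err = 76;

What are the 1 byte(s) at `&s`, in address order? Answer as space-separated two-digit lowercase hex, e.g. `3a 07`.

kind:1 = 1 → 0x1 << 7 → word 0x80
err:7 = 76 → 0x4c << 0 → word 0xcc
word = 0xcc → big-endian bytes:
  [0]=0xcc

cc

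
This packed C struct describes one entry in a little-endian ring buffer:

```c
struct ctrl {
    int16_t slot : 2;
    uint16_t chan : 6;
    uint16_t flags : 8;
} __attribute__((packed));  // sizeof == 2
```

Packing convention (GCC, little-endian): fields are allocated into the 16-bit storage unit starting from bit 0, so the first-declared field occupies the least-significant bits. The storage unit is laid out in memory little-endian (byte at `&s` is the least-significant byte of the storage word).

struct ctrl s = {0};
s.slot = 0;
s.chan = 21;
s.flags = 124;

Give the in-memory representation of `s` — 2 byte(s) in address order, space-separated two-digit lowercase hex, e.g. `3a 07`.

[0+:2] slot=0 & 0x3 = 0x0; word=0x0000
[2+:6] chan=21 & 0x3f = 0x15; word=0x0054
[8+:8] flags=124 & 0xff = 0x7c; word=0x7c54
word = 0x7c54 → little-endian bytes:
  [0]=0x54  [1]=0x7c

54 7c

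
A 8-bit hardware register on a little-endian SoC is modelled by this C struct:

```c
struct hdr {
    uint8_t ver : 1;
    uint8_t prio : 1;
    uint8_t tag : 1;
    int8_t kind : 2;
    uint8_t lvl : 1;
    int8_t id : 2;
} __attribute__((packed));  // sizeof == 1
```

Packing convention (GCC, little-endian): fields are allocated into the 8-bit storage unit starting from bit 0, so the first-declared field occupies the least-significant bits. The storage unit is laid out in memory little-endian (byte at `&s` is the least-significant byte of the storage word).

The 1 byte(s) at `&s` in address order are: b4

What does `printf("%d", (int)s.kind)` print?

-2

[0]=0xb4 (little-endian) → word 0xb4
ver [0+:1] = (word>>0) & 0x1 = 0
prio [1+:1] = (word>>1) & 0x1 = 0
tag [2+:1] = (word>>2) & 0x1 = 1
kind [3+:2] = (word>>3) & 0x3 = 2  ←
lvl [5+:1] = (word>>5) & 0x1 = 1
id [6+:2] = (word>>6) & 0x3 = 2
kind signed 2b, MSB=1: 2 - 4 = -2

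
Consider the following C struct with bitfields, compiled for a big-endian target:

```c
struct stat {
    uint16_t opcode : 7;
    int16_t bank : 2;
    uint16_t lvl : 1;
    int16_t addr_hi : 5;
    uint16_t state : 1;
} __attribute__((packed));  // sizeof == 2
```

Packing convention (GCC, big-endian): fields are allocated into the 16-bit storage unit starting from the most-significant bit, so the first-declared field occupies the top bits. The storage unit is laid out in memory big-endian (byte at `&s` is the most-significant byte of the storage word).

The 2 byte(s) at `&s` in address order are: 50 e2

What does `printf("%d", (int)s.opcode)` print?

[0]=0x50 [1]=0xe2 (big-endian) → word 0x50e2
opcode:7 @ bit 9 → (0x50e2>>9)&0x7f = 0x28  ←
bank:2 @ bit 7 → (0x50e2>>7)&0x3 = 0x1
lvl:1 @ bit 6 → (0x50e2>>6)&0x1 = 0x1
addr_hi:5 @ bit 1 → (0x50e2>>1)&0x1f = 0x11
state:1 @ bit 0 → (0x50e2>>0)&0x1 = 0x0

40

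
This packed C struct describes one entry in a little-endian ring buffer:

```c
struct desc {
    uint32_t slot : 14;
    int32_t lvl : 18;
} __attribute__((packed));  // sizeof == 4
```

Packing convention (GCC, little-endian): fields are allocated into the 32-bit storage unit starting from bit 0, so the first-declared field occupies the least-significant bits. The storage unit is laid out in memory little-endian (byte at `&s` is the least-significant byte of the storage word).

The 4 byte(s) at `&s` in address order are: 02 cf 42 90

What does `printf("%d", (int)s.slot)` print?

3842

[0]=0x02 [1]=0xcf [2]=0x42 [3]=0x90 (little-endian) → word 0x9042cf02
slot [0+:14] = (word>>0) & 0x3fff = 3842  ←
lvl [14+:18] = (word>>14) & 0x3ffff = 147723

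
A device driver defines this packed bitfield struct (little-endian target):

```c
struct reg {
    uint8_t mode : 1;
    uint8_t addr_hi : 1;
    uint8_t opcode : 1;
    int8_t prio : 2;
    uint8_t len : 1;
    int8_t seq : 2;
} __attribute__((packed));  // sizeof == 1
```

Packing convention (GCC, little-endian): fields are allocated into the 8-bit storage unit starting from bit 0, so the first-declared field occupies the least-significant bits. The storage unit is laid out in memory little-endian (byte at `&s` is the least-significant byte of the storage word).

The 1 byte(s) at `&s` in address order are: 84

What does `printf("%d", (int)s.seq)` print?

[0]=0x84 (little-endian) → word 0x84
mode:1 @ bit 0 → (0x84>>0)&0x1 = 0x0
addr_hi:1 @ bit 1 → (0x84>>1)&0x1 = 0x0
opcode:1 @ bit 2 → (0x84>>2)&0x1 = 0x1
prio:2 @ bit 3 → (0x84>>3)&0x3 = 0x0
len:1 @ bit 5 → (0x84>>5)&0x1 = 0x0
seq:2 @ bit 6 → (0x84>>6)&0x3 = 0x2  ←
seq signed 2b, MSB=1: 2 - 4 = -2

-2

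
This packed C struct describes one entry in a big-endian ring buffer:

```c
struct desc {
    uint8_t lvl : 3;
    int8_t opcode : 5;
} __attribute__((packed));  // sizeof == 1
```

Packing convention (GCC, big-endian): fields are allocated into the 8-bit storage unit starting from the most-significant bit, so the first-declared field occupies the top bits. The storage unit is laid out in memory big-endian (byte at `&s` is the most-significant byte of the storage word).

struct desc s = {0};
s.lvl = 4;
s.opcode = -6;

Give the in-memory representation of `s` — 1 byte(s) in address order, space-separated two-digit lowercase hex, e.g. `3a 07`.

9a

[5+:3] lvl=4 & 0x7 = 0x4; word=0x80
[0+:5] opcode=-6 & 0x1f = 0x1a; word=0x9a
word = 0x9a → big-endian bytes:
  [0]=0x9a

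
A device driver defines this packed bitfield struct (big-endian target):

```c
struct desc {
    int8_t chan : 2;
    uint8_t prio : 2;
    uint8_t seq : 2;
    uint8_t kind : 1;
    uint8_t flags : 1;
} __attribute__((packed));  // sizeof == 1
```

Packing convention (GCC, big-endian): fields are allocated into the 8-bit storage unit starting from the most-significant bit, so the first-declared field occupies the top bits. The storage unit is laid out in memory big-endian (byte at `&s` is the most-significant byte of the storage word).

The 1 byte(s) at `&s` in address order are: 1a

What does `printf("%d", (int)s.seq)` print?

2

[0]=0x1a (big-endian) → word 0x1a
chan [6+:2] = (word>>6) & 0x3 = 0
prio [4+:2] = (word>>4) & 0x3 = 1
seq [2+:2] = (word>>2) & 0x3 = 2  ←
kind [1+:1] = (word>>1) & 0x1 = 1
flags [0+:1] = (word>>0) & 0x1 = 0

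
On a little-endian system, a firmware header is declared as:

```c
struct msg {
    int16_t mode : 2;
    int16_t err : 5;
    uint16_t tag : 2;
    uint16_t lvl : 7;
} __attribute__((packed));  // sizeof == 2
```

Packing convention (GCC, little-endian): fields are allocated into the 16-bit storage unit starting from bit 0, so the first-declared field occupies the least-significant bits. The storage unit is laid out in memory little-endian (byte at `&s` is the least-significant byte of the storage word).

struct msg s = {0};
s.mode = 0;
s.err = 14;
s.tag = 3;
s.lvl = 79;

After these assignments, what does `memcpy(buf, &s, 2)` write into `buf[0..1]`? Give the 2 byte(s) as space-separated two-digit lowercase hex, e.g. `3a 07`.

[0+:2] mode=0 & 0x3 = 0x0; word=0x0000
[2+:5] err=14 & 0x1f = 0xe; word=0x0038
[7+:2] tag=3 & 0x3 = 0x3; word=0x01b8
[9+:7] lvl=79 & 0x7f = 0x4f; word=0x9fb8
word = 0x9fb8 → little-endian bytes:
  [0]=0xb8  [1]=0x9f

b8 9f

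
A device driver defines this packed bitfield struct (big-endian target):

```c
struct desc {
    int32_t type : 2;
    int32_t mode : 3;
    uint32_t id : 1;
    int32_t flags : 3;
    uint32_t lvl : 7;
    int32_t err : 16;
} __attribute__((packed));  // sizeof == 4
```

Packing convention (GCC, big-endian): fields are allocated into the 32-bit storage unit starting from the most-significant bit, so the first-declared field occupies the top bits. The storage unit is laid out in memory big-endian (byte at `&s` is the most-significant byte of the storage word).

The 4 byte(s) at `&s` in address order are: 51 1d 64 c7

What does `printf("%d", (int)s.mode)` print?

[0]=0x51 [1]=0x1d [2]=0x64 [3]=0xc7 (big-endian) → word 0x511d64c7
type [30+:2] = (word>>30) & 0x3 = 1
mode [27+:3] = (word>>27) & 0x7 = 2  ←
id [26+:1] = (word>>26) & 0x1 = 0
flags [23+:3] = (word>>23) & 0x7 = 2
lvl [16+:7] = (word>>16) & 0x7f = 29
err [0+:16] = (word>>0) & 0xffff = 25799
mode signed 3b, MSB=0: value = 2

2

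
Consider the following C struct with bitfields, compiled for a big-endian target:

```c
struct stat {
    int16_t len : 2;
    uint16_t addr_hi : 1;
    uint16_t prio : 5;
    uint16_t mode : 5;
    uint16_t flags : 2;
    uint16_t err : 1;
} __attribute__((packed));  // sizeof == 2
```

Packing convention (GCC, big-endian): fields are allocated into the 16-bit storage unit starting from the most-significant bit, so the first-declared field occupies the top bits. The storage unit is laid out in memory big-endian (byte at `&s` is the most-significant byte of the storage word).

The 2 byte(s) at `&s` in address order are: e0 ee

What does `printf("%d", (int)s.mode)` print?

[0]=0xe0 [1]=0xee (big-endian) → word 0xe0ee
len [14+:2] = (word>>14) & 0x3 = 3
addr_hi [13+:1] = (word>>13) & 0x1 = 1
prio [8+:5] = (word>>8) & 0x1f = 0
mode [3+:5] = (word>>3) & 0x1f = 29  ←
flags [1+:2] = (word>>1) & 0x3 = 3
err [0+:1] = (word>>0) & 0x1 = 0

29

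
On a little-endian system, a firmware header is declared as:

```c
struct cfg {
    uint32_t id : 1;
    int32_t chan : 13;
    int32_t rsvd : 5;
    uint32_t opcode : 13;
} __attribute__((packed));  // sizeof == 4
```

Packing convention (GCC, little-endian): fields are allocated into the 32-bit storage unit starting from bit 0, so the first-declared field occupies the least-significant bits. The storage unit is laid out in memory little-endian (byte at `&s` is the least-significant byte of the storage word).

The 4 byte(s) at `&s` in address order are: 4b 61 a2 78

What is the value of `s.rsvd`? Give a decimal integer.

[0]=0x4b [1]=0x61 [2]=0xa2 [3]=0x78 (little-endian) → word 0x78a2614b
id [0+:1] = (word>>0) & 0x1 = 1
chan [1+:13] = (word>>1) & 0x1fff = 4261
rsvd [14+:5] = (word>>14) & 0x1f = 9  ←
opcode [19+:13] = (word>>19) & 0x1fff = 3860
rsvd signed 5b, MSB=0: value = 9

9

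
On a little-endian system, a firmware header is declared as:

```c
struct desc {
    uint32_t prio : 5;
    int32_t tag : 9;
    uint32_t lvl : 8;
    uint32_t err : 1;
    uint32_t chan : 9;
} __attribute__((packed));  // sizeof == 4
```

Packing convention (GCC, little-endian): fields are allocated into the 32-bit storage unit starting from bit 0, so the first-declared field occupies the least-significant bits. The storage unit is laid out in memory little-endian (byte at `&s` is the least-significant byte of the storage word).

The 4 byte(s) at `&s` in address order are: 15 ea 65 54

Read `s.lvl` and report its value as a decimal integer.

151

[0]=0x15 [1]=0xea [2]=0x65 [3]=0x54 (little-endian) → word 0x5465ea15
prio [0+:5] = (word>>0) & 0x1f = 21
tag [5+:9] = (word>>5) & 0x1ff = 336
lvl [14+:8] = (word>>14) & 0xff = 151  ←
err [22+:1] = (word>>22) & 0x1 = 1
chan [23+:9] = (word>>23) & 0x1ff = 168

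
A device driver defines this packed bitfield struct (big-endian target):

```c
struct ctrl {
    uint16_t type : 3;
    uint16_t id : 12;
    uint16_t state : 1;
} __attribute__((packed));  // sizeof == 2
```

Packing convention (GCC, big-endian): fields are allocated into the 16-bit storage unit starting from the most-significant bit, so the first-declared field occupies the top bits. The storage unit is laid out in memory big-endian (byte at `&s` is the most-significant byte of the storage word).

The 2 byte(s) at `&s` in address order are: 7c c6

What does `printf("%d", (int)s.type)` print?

[0]=0x7c [1]=0xc6 (big-endian) → word 0x7cc6
type:3 @ bit 13 → (0x7cc6>>13)&0x7 = 0x3  ←
id:12 @ bit 1 → (0x7cc6>>1)&0xfff = 0xe63
state:1 @ bit 0 → (0x7cc6>>0)&0x1 = 0x0

3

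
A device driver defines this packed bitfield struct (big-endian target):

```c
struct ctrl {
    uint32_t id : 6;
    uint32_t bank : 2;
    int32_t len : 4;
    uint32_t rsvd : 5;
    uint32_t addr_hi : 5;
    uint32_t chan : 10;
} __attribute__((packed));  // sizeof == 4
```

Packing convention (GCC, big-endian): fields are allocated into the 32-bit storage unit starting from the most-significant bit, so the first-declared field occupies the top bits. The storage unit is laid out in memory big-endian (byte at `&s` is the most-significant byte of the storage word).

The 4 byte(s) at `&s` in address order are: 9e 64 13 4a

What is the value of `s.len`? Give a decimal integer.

[0]=0x9e [1]=0x64 [2]=0x13 [3]=0x4a (big-endian) → word 0x9e64134a
id:6 @ bit 26 → (0x9e64134a>>26)&0x3f = 0x27
bank:2 @ bit 24 → (0x9e64134a>>24)&0x3 = 0x2
len:4 @ bit 20 → (0x9e64134a>>20)&0xf = 0x6  ←
rsvd:5 @ bit 15 → (0x9e64134a>>15)&0x1f = 0x8
addr_hi:5 @ bit 10 → (0x9e64134a>>10)&0x1f = 0x4
chan:10 @ bit 0 → (0x9e64134a>>0)&0x3ff = 0x34a
len signed 4b, MSB=0: value = 6

6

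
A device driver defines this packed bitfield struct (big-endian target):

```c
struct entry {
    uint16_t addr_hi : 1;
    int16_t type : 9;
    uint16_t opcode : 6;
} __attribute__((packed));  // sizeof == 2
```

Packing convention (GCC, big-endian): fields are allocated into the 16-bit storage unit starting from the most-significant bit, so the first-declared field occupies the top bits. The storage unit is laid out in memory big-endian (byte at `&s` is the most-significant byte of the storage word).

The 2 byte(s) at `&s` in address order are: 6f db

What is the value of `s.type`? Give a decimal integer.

-65

[0]=0x6f [1]=0xdb (big-endian) → word 0x6fdb
addr_hi [15+:1] = (word>>15) & 0x1 = 0
type [6+:9] = (word>>6) & 0x1ff = 447  ←
opcode [0+:6] = (word>>0) & 0x3f = 27
type signed 9b, MSB=1: 447 - 512 = -65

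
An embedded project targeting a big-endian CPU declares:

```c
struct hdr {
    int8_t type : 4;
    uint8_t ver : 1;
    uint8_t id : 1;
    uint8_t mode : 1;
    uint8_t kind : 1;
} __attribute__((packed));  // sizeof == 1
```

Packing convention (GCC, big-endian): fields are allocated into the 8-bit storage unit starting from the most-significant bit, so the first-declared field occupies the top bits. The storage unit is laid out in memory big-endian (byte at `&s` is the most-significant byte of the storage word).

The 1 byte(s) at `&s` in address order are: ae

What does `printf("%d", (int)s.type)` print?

[0]=0xae (big-endian) → word 0xae
type:4 @ bit 4 → (0xae>>4)&0xf = 0xa  ←
ver:1 @ bit 3 → (0xae>>3)&0x1 = 0x1
id:1 @ bit 2 → (0xae>>2)&0x1 = 0x1
mode:1 @ bit 1 → (0xae>>1)&0x1 = 0x1
kind:1 @ bit 0 → (0xae>>0)&0x1 = 0x0
type signed 4b, MSB=1: 10 - 16 = -6

-6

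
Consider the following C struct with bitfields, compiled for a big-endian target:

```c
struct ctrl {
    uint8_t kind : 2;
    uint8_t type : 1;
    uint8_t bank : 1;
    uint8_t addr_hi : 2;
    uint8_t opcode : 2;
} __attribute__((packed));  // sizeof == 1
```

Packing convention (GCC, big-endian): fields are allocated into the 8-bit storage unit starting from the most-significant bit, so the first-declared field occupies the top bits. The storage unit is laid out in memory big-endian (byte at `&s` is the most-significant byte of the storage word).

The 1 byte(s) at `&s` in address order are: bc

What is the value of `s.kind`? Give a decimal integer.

[0]=0xbc (big-endian) → word 0xbc
kind [6+:2] = (word>>6) & 0x3 = 2  ←
type [5+:1] = (word>>5) & 0x1 = 1
bank [4+:1] = (word>>4) & 0x1 = 1
addr_hi [2+:2] = (word>>2) & 0x3 = 3
opcode [0+:2] = (word>>0) & 0x3 = 0

2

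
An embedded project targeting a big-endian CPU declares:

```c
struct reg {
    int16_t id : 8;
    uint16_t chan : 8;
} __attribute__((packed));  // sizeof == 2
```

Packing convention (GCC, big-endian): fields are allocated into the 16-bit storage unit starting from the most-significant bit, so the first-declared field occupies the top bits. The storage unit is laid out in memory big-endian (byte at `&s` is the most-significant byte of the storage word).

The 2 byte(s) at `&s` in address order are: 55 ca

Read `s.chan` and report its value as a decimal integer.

[0]=0x55 [1]=0xca (big-endian) → word 0x55ca
id:8 @ bit 8 → (0x55ca>>8)&0xff = 0x55
chan:8 @ bit 0 → (0x55ca>>0)&0xff = 0xca  ←

202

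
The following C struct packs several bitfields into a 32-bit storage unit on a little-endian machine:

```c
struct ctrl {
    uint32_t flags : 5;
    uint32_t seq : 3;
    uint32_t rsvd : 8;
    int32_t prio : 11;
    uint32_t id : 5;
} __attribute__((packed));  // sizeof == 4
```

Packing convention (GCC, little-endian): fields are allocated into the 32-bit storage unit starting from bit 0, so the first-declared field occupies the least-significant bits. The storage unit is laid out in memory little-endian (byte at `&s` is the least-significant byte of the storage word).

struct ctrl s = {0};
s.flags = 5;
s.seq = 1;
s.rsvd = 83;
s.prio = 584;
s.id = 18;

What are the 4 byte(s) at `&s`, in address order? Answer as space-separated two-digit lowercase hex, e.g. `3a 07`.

flags:5 = 5 → 0x5 << 0 → word 0x00000005
seq:3 = 1 → 0x1 << 5 → word 0x00000025
rsvd:8 = 83 → 0x53 << 8 → word 0x00005325
prio:11 = 584 → 0x248 << 16 → word 0x02485325
id:5 = 18 → 0x12 << 27 → word 0x92485325
word = 0x92485325 → little-endian bytes:
  [0]=0x25  [1]=0x53  [2]=0x48  [3]=0x92

25 53 48 92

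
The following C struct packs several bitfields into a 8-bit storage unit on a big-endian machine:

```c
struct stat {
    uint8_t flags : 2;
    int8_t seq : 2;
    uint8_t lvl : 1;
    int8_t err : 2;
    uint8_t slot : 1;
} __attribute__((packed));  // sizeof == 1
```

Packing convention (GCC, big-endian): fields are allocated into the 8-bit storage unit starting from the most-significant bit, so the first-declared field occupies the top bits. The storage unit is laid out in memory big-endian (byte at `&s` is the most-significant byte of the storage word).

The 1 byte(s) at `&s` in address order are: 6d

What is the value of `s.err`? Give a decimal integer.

-2

[0]=0x6d (big-endian) → word 0x6d
flags:2 @ bit 6 → (0x6d>>6)&0x3 = 0x1
seq:2 @ bit 4 → (0x6d>>4)&0x3 = 0x2
lvl:1 @ bit 3 → (0x6d>>3)&0x1 = 0x1
err:2 @ bit 1 → (0x6d>>1)&0x3 = 0x2  ←
slot:1 @ bit 0 → (0x6d>>0)&0x1 = 0x1
err signed 2b, MSB=1: 2 - 4 = -2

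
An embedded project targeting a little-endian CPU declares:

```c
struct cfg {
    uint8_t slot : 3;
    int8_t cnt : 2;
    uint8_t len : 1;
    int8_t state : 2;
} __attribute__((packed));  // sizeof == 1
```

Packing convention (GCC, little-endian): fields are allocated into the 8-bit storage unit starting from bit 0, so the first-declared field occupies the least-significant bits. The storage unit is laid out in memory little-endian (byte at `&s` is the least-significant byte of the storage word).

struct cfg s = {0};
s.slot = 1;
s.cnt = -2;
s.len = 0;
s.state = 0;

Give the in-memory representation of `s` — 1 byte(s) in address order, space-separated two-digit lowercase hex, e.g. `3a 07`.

11

slot (3b) val=1 bits=0x1 at bit 0: 0x01
cnt (2b) val=-2 bits=0x2 at bit 3: 0x11
len (1b) val=0 bits=0x0 at bit 5: 0x11
state (2b) val=0 bits=0x0 at bit 6: 0x11
word = 0x11 → little-endian bytes:
  [0]=0x11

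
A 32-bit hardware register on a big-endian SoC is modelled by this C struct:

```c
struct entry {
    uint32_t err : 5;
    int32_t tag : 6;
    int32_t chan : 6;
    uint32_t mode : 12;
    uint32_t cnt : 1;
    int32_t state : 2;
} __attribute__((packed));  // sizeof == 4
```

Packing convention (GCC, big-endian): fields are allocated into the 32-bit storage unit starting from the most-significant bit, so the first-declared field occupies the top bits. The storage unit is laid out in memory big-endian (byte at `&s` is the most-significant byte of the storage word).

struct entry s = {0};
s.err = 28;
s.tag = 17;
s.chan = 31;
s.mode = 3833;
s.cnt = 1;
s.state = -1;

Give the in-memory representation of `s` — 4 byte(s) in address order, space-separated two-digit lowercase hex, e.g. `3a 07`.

[27+:5] err=28 & 0x1f = 0x1c; word=0xe0000000
[21+:6] tag=17 & 0x3f = 0x11; word=0xe2200000
[15+:6] chan=31 & 0x3f = 0x1f; word=0xe22f8000
[3+:12] mode=3833 & 0xfff = 0xef9; word=0xe22ff7c8
[2+:1] cnt=1 & 0x1 = 0x1; word=0xe22ff7cc
[0+:2] state=-1 & 0x3 = 0x3; word=0xe22ff7cf
word = 0xe22ff7cf → big-endian bytes:
  [0]=0xe2  [1]=0x2f  [2]=0xf7  [3]=0xcf

e2 2f f7 cf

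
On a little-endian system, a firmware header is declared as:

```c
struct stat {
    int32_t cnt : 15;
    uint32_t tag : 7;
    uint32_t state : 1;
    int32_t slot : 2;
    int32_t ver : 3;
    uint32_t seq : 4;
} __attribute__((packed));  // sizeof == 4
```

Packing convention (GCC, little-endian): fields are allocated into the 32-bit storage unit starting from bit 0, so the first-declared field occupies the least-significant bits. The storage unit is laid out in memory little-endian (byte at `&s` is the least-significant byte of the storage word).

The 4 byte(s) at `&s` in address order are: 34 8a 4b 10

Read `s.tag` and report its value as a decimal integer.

[0]=0x34 [1]=0x8a [2]=0x4b [3]=0x10 (little-endian) → word 0x104b8a34
cnt:15 @ bit 0 → (0x104b8a34>>0)&0x7fff = 0xa34
tag:7 @ bit 15 → (0x104b8a34>>15)&0x7f = 0x17  ←
state:1 @ bit 22 → (0x104b8a34>>22)&0x1 = 0x1
slot:2 @ bit 23 → (0x104b8a34>>23)&0x3 = 0x0
ver:3 @ bit 25 → (0x104b8a34>>25)&0x7 = 0x0
seq:4 @ bit 28 → (0x104b8a34>>28)&0xf = 0x1

23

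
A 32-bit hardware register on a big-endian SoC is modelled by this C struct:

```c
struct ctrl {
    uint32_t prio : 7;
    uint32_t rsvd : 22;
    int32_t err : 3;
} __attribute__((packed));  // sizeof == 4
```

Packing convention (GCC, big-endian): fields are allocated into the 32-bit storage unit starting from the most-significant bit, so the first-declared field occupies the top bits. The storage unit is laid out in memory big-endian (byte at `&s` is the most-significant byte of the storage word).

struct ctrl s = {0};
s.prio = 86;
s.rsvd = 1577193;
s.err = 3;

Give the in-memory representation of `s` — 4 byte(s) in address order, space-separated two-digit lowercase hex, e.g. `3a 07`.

[25+:7] prio=86 & 0x7f = 0x56; word=0xac000000
[3+:22] rsvd=1577193 & 0x3fffff = 0x1810e9; word=0xacc08748
[0+:3] err=3 & 0x7 = 0x3; word=0xacc0874b
word = 0xacc0874b → big-endian bytes:
  [0]=0xac  [1]=0xc0  [2]=0x87  [3]=0x4b

ac c0 87 4b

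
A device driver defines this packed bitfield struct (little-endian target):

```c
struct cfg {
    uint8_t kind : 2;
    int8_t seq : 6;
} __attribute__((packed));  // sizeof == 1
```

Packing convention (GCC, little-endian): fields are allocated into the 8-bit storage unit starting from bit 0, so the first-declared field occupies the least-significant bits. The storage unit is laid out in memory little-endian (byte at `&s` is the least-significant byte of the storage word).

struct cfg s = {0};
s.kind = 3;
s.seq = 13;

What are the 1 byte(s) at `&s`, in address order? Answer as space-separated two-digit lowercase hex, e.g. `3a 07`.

kind (2b) val=3 bits=0x3 at bit 0: 0x03
seq (6b) val=13 bits=0xd at bit 2: 0x37
word = 0x37 → little-endian bytes:
  [0]=0x37

37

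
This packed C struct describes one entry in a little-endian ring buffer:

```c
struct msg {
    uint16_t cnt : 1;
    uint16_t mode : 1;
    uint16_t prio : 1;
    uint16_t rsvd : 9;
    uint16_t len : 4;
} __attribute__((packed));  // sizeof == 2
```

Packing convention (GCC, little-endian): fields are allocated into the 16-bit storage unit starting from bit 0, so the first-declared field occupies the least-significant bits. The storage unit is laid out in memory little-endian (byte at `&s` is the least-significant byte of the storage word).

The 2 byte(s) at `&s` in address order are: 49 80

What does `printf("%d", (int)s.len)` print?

[0]=0x49 [1]=0x80 (little-endian) → word 0x8049
cnt:1 @ bit 0 → (0x8049>>0)&0x1 = 0x1
mode:1 @ bit 1 → (0x8049>>1)&0x1 = 0x0
prio:1 @ bit 2 → (0x8049>>2)&0x1 = 0x0
rsvd:9 @ bit 3 → (0x8049>>3)&0x1ff = 0x9
len:4 @ bit 12 → (0x8049>>12)&0xf = 0x8  ←

8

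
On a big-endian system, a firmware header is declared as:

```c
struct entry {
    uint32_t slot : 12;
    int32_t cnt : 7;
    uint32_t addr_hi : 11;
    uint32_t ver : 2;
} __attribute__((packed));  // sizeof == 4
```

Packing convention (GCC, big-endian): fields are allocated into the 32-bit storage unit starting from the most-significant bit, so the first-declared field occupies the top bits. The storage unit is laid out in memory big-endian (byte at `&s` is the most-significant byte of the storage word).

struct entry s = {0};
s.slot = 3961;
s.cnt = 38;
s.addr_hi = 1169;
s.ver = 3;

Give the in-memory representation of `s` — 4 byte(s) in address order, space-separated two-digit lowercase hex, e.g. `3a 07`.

slot:12 = 3961 → 0xf79 << 20 → word 0xf7900000
cnt:7 = 38 → 0x26 << 13 → word 0xf794c000
addr_hi:11 = 1169 → 0x491 << 2 → word 0xf794d244
ver:2 = 3 → 0x3 << 0 → word 0xf794d247
word = 0xf794d247 → big-endian bytes:
  [0]=0xf7  [1]=0x94  [2]=0xd2  [3]=0x47

f7 94 d2 47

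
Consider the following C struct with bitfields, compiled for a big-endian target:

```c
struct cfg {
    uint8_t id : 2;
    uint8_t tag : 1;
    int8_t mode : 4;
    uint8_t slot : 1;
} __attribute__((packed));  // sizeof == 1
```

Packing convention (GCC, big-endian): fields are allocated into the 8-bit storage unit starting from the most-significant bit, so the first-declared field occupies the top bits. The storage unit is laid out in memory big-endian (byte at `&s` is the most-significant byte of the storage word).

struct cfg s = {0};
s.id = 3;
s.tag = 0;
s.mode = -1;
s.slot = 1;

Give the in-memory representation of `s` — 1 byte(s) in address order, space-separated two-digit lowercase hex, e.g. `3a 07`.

id:2 = 3 → 0x3 << 6 → word 0xc0
tag:1 = 0 → 0x0 << 5 → word 0xc0
mode:4 = -1 → 0xf << 1 → word 0xde
slot:1 = 1 → 0x1 << 0 → word 0xdf
word = 0xdf → big-endian bytes:
  [0]=0xdf

df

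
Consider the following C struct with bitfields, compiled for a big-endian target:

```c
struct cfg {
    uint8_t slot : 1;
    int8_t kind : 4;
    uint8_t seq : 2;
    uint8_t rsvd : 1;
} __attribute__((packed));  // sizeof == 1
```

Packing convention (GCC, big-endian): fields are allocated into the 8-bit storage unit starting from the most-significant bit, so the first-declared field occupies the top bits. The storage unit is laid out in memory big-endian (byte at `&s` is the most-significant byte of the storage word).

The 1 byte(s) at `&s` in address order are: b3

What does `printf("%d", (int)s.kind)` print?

6

[0]=0xb3 (big-endian) → word 0xb3
slot:1 @ bit 7 → (0xb3>>7)&0x1 = 0x1
kind:4 @ bit 3 → (0xb3>>3)&0xf = 0x6  ←
seq:2 @ bit 1 → (0xb3>>1)&0x3 = 0x1
rsvd:1 @ bit 0 → (0xb3>>0)&0x1 = 0x1
kind signed 4b, MSB=0: value = 6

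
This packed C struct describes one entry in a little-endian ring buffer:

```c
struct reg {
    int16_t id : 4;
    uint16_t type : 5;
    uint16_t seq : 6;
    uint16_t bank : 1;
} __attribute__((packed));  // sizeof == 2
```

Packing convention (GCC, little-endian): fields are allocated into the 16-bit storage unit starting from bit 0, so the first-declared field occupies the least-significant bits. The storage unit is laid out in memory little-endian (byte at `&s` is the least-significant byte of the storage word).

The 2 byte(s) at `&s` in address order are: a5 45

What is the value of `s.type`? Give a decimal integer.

26

[0]=0xa5 [1]=0x45 (little-endian) → word 0x45a5
id:4 @ bit 0 → (0x45a5>>0)&0xf = 0x5
type:5 @ bit 4 → (0x45a5>>4)&0x1f = 0x1a  ←
seq:6 @ bit 9 → (0x45a5>>9)&0x3f = 0x22
bank:1 @ bit 15 → (0x45a5>>15)&0x1 = 0x0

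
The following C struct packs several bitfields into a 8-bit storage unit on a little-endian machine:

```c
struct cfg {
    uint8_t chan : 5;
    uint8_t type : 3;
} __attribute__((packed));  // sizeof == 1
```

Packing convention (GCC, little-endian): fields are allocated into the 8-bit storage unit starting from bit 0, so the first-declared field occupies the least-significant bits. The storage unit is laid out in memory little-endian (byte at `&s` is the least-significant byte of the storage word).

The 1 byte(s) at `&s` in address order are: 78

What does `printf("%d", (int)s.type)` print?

[0]=0x78 (little-endian) → word 0x78
chan:5 @ bit 0 → (0x78>>0)&0x1f = 0x18
type:3 @ bit 5 → (0x78>>5)&0x7 = 0x3  ←

3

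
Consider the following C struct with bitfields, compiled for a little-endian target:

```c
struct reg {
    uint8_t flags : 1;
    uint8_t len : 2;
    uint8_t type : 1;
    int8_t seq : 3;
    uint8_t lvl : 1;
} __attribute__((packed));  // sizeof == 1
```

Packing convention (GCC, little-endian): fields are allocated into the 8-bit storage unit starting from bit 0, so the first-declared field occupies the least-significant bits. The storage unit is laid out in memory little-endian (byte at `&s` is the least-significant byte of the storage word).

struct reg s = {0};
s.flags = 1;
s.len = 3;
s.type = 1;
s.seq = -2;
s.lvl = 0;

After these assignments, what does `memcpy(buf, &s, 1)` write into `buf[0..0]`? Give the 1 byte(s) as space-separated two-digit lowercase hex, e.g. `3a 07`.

flags (1b) val=1 bits=0x1 at bit 0: 0x01
len (2b) val=3 bits=0x3 at bit 1: 0x07
type (1b) val=1 bits=0x1 at bit 3: 0x0f
seq (3b) val=-2 bits=0x6 at bit 4: 0x6f
lvl (1b) val=0 bits=0x0 at bit 7: 0x6f
word = 0x6f → little-endian bytes:
  [0]=0x6f

6f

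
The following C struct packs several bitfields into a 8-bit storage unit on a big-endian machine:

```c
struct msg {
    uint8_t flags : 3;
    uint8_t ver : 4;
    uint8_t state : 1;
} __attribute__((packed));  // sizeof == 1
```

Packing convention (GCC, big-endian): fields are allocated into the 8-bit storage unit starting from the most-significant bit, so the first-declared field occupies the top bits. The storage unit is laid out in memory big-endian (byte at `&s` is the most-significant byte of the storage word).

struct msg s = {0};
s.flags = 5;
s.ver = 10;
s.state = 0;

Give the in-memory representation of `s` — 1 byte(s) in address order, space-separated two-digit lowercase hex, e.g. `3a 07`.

b4

flags (3b) val=5 bits=0x5 at bit 5: 0xa0
ver (4b) val=10 bits=0xa at bit 1: 0xb4
state (1b) val=0 bits=0x0 at bit 0: 0xb4
word = 0xb4 → big-endian bytes:
  [0]=0xb4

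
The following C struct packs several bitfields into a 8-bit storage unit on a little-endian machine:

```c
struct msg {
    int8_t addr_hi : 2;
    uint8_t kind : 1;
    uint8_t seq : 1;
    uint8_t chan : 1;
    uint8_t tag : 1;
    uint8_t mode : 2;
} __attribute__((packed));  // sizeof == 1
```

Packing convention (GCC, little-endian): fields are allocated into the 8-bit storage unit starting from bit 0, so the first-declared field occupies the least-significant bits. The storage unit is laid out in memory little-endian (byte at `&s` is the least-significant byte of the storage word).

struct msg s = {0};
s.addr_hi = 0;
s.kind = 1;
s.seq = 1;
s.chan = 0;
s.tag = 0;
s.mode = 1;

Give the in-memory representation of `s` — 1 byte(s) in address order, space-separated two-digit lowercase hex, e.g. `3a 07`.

4c

addr_hi (2b) val=0 bits=0x0 at bit 0: 0x00
kind (1b) val=1 bits=0x1 at bit 2: 0x04
seq (1b) val=1 bits=0x1 at bit 3: 0x0c
chan (1b) val=0 bits=0x0 at bit 4: 0x0c
tag (1b) val=0 bits=0x0 at bit 5: 0x0c
mode (2b) val=1 bits=0x1 at bit 6: 0x4c
word = 0x4c → little-endian bytes:
  [0]=0x4c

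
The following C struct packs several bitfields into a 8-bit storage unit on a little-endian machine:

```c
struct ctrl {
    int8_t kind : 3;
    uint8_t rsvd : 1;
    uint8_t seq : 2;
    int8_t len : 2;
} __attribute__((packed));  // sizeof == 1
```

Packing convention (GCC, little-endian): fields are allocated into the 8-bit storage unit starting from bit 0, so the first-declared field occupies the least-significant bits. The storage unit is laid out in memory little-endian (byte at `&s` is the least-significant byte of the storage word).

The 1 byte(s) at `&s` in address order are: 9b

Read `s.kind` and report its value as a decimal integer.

[0]=0x9b (little-endian) → word 0x9b
kind:3 @ bit 0 → (0x9b>>0)&0x7 = 0x3  ←
rsvd:1 @ bit 3 → (0x9b>>3)&0x1 = 0x1
seq:2 @ bit 4 → (0x9b>>4)&0x3 = 0x1
len:2 @ bit 6 → (0x9b>>6)&0x3 = 0x2
kind signed 3b, MSB=0: value = 3

3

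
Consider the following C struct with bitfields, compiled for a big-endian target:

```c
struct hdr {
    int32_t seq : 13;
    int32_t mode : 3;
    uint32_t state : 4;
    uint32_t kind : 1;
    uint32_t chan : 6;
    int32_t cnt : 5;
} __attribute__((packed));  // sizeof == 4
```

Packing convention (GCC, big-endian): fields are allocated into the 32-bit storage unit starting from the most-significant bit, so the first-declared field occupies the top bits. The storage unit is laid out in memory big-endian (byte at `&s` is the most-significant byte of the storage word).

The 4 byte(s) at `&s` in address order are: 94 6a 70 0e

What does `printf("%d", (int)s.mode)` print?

[0]=0x94 [1]=0x6a [2]=0x70 [3]=0x0e (big-endian) → word 0x946a700e
seq [19+:13] = (word>>19) & 0x1fff = 4749
mode [16+:3] = (word>>16) & 0x7 = 2  ←
state [12+:4] = (word>>12) & 0xf = 7
kind [11+:1] = (word>>11) & 0x1 = 0
chan [5+:6] = (word>>5) & 0x3f = 0
cnt [0+:5] = (word>>0) & 0x1f = 14
mode signed 3b, MSB=0: value = 2

2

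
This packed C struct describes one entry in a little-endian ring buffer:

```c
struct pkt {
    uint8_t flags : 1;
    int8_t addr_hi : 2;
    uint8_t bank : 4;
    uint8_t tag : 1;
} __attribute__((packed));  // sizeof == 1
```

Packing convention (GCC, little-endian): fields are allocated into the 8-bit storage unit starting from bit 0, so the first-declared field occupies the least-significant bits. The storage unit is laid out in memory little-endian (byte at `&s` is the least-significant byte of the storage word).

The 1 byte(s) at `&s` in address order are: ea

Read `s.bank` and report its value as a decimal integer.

13

[0]=0xea (little-endian) → word 0xea
flags:1 @ bit 0 → (0xea>>0)&0x1 = 0x0
addr_hi:2 @ bit 1 → (0xea>>1)&0x3 = 0x1
bank:4 @ bit 3 → (0xea>>3)&0xf = 0xd  ←
tag:1 @ bit 7 → (0xea>>7)&0x1 = 0x1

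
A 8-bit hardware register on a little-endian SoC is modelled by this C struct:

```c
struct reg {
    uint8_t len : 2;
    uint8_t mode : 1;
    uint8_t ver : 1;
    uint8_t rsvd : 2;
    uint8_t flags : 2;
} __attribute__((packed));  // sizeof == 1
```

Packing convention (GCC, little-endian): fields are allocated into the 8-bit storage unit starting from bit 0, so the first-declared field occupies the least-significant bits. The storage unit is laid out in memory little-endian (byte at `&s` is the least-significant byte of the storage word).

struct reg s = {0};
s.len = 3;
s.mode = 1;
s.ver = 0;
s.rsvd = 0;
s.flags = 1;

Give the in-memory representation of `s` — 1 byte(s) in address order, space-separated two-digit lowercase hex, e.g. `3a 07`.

47

[0+:2] len=3 & 0x3 = 0x3; word=0x03
[2+:1] mode=1 & 0x1 = 0x1; word=0x07
[3+:1] ver=0 & 0x1 = 0x0; word=0x07
[4+:2] rsvd=0 & 0x3 = 0x0; word=0x07
[6+:2] flags=1 & 0x3 = 0x1; word=0x47
word = 0x47 → little-endian bytes:
  [0]=0x47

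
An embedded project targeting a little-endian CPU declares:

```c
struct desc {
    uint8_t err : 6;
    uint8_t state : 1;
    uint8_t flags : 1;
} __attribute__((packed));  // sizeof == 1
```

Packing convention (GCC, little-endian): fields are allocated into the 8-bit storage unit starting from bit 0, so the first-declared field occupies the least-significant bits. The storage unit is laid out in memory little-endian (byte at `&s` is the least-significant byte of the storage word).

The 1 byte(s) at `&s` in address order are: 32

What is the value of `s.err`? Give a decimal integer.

[0]=0x32 (little-endian) → word 0x32
err:6 @ bit 0 → (0x32>>0)&0x3f = 0x32  ←
state:1 @ bit 6 → (0x32>>6)&0x1 = 0x0
flags:1 @ bit 7 → (0x32>>7)&0x1 = 0x0

50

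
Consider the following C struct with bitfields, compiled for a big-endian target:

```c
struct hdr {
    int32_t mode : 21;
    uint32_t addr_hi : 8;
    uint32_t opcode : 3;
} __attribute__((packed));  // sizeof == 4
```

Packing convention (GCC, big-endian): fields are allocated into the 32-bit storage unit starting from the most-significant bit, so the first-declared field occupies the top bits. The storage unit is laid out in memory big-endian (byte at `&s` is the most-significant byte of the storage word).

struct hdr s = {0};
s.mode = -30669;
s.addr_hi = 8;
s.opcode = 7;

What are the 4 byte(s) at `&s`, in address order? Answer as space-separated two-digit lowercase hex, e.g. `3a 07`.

[11+:21] mode=-30669 & 0x1fffff = 0x1f8833; word=0xfc419800
[3+:8] addr_hi=8 & 0xff = 0x8; word=0xfc419840
[0+:3] opcode=7 & 0x7 = 0x7; word=0xfc419847
word = 0xfc419847 → big-endian bytes:
  [0]=0xfc  [1]=0x41  [2]=0x98  [3]=0x47

fc 41 98 47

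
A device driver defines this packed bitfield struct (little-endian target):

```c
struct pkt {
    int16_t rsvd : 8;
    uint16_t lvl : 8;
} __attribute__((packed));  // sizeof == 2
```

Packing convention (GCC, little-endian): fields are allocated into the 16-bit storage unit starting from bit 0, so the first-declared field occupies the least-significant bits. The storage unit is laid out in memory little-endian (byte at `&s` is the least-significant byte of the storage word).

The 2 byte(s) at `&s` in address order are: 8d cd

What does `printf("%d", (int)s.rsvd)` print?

-115

[0]=0x8d [1]=0xcd (little-endian) → word 0xcd8d
rsvd:8 @ bit 0 → (0xcd8d>>0)&0xff = 0x8d  ←
lvl:8 @ bit 8 → (0xcd8d>>8)&0xff = 0xcd
rsvd signed 8b, MSB=1: 141 - 256 = -115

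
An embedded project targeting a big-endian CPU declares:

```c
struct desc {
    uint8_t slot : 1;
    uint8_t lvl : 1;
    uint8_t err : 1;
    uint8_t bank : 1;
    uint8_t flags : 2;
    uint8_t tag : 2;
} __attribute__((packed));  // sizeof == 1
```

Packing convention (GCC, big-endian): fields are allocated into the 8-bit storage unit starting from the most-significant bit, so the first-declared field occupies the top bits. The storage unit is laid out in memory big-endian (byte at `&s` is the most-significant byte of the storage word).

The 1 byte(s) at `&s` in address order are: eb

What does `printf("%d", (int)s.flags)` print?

[0]=0xeb (big-endian) → word 0xeb
slot [7+:1] = (word>>7) & 0x1 = 1
lvl [6+:1] = (word>>6) & 0x1 = 1
err [5+:1] = (word>>5) & 0x1 = 1
bank [4+:1] = (word>>4) & 0x1 = 0
flags [2+:2] = (word>>2) & 0x3 = 2  ←
tag [0+:2] = (word>>0) & 0x3 = 3

2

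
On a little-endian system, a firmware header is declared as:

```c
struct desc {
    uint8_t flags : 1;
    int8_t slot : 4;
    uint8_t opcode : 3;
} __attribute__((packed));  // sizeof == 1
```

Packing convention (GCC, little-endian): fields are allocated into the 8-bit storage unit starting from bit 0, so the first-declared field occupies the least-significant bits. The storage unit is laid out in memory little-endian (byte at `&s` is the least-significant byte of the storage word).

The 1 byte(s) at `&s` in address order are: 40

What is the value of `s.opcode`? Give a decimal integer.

2

[0]=0x40 (little-endian) → word 0x40
flags:1 @ bit 0 → (0x40>>0)&0x1 = 0x0
slot:4 @ bit 1 → (0x40>>1)&0xf = 0x0
opcode:3 @ bit 5 → (0x40>>5)&0x7 = 0x2  ←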